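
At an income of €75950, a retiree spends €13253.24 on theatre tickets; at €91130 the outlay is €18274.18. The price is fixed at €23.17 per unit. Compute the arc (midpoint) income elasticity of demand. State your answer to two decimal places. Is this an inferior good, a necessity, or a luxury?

With a constant price, Q₁ = 13253.24/23.17 = 572.000 and Q₂ = 18274.18/23.17 = 788.700 (equivalently, work directly with expenditure since P cancels).
Midpoint %ΔQ = (18274.18 − 13253.24)/15763.71 = 0.31851; midpoint %ΔI = (91130 − 75950)/83540 = 0.18171.
η = 0.31851 / 0.18171 = 1.75.
η > 1 ⇒ luxury.

1.75 (luxury)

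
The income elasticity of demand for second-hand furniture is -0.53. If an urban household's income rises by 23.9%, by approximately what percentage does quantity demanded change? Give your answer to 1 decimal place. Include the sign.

%ΔQ ≈ η × %ΔI = -0.53 × 23.9% = -12.7%.

-12.7%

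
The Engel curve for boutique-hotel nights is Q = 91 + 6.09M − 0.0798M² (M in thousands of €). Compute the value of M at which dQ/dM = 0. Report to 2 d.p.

dQ/dM = 6.09 − 0.1596M.
The good is inferior where dQ/dM < 0. Setting dQ/dM = 0 gives M = 6.09 / 0.1596 = 38.16.

38.16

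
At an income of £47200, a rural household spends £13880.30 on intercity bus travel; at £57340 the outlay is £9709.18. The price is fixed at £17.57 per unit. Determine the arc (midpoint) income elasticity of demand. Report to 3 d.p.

-1.823

With a constant price, Q₁ = 13880.30/17.57 = 790.000 and Q₂ = 9709.18/17.57 = 552.600 (equivalently, work directly with expenditure since P cancels).
Midpoint %ΔQ = (9709.18 − 13880.30)/11794.74 = -0.35364; midpoint %ΔI = (57340 − 47200)/52270 = 0.19399.
η = -0.35364 / 0.19399 = -1.823.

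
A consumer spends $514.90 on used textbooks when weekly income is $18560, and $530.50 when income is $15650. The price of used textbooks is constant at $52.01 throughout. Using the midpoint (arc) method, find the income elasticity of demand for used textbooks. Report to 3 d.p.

With a constant price, Q₁ = 514.90/52.01 = 9.900 and Q₂ = 530.50/52.01 = 10.200 (equivalently, work directly with expenditure since P cancels).
Midpoint %ΔQ = (530.50 − 514.90)/522.70 = 0.02985; midpoint %ΔI = (15650 − 18560)/17105 = -0.17013.
η = 0.02985 / -0.17013 = -0.175.

-0.175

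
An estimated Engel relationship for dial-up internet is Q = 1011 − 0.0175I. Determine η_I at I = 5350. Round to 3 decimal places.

At I = 5350: Q = 917.375.
dQ/dI = −0.0175.
η = (dQ/dI)·(I/Q) = -0.0175 × (5350/917.375) = -0.102.

-0.102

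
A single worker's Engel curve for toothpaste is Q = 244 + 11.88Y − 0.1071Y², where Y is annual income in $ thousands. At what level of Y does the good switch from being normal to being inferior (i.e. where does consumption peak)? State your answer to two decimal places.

dQ/dY = 11.88 − 0.2142Y.
The good is inferior where dQ/dY < 0. Setting dQ/dY = 0 gives Y = 11.88 / 0.2142 = 55.46.

55.46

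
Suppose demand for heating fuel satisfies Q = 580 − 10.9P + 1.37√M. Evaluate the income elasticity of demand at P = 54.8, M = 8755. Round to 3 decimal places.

At P = 54.8, M = 8755: Q = 110.868.
Holding P constant, ∂Q/∂M = 1.37/(2√M) = 0.00732087.
η_M = (∂Q/∂M)·(M/Q) = 0.00732087 × (8755/110.868) = 0.578.

0.578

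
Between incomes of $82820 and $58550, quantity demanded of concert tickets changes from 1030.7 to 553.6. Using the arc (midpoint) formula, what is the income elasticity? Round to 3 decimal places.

1.754

ΔQ = 553.6 − 1030.7 = -477.1; midpoint Q̄ = (1030.7 + 553.6)/2 = 792.15.
ΔI = 58550 − 82820 = -24270; midpoint Ī = (82820 + 58550)/2 = 70685.
η = (ΔQ/Q̄) ÷ (ΔI/Ī) = (-477.1/792.15) ÷ (-24270/70685) = 1.754.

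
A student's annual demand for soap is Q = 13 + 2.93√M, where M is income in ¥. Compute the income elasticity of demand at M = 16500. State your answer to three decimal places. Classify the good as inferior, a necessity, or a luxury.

0.483 (necessity)

At M = 16500: Q = 389.365.
dQ/dM = 2.93/(2√M) = 0.011405 at this income.
η = (dQ/dM)·(M/Q) = 0.011405 × (16500/389.365) = 0.483.
Since 0 < η < 1, the good is a necessity.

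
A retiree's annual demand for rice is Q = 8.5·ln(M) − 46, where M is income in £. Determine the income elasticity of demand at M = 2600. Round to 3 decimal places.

At M = 2600: Q = 20.838.
dQ/dM = 8.5/M = 0.00326923 at this income.
η = (dQ/dM)·(M/Q) = 0.00326923 × (2600/20.838) = 0.408.

0.408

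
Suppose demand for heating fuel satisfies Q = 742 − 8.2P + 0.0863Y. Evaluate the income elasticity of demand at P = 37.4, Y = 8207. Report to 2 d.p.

0.62

At P = 37.4, Y = 8207: Q = 1143.584.
Holding P constant, ∂Q/∂Y = 0.0863.
η_Y = (∂Q/∂Y)·(Y/Q) = 0.0863 × (8207/1143.584) = 0.62.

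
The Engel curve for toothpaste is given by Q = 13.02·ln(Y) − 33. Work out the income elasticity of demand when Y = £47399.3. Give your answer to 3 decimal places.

At Y = 47399.3: Q = 107.178.
dQ/dY = 13.02/Y = 0.000274688 at this income.
η = (dQ/dY)·(Y/Q) = 0.000274688 × (47399.3/107.178) = 0.121.

0.121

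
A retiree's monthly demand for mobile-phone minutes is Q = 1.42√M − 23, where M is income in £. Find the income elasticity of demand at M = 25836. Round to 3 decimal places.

0.556

At M = 25836: Q = 205.245.
dQ/dM = 1.42/(2√M) = 0.00441719 at this income.
η = (dQ/dM)·(M/Q) = 0.00441719 × (25836/205.245) = 0.556.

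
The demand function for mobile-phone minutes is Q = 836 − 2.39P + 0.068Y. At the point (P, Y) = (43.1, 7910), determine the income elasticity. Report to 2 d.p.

0.42

At P = 43.1, Y = 7910: Q = 1270.871.
Holding P constant, ∂Q/∂Y = 0.068.
η_Y = (∂Q/∂Y)·(Y/Q) = 0.068 × (7910/1270.871) = 0.42.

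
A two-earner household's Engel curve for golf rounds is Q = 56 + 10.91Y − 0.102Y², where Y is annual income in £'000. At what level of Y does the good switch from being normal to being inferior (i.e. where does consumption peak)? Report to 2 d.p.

53.48

dQ/dY = 10.91 − 0.204Y.
The good is inferior where dQ/dY < 0. Setting dQ/dY = 0 gives Y = 10.91 / 0.204 = 53.48.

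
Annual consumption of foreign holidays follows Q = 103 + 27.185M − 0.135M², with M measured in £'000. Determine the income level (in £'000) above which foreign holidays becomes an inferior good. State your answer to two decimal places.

100.69

dQ/dM = 27.185 − 0.27M.
The good is inferior where dQ/dM < 0. Setting dQ/dM = 0 gives M = 27.185 / 0.27 = 100.69.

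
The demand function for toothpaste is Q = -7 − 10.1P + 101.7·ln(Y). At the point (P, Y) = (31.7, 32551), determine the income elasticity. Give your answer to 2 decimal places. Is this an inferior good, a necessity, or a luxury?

0.14 (necessity)

At P = 31.7, Y = 32551: Q = 729.550.
Holding P constant, ∂Q/∂Y = 101.7/Y = 0.00312433.
η_Y = (∂Q/∂Y)·(Y/Q) = 0.00312433 × (32551/729.550) = 0.14.
Since 0 < η < 1, this is a necessity.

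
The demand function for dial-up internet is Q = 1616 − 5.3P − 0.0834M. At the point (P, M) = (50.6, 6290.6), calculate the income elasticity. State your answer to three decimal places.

-0.637

At P = 50.6, M = 6290.6: Q = 823.184.
Holding P constant, ∂Q/∂M = −0.0834.
η_M = (∂Q/∂M)·(M/Q) = -0.0834 × (6290.6/823.184) = -0.637.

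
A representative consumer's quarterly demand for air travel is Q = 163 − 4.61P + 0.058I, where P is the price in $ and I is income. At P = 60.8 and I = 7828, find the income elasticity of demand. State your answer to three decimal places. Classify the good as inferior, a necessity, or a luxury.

1.348 (luxury)

At P = 60.8, I = 7828: Q = 336.736.
Holding P constant, ∂Q/∂I = 0.058.
η_I = (∂Q/∂I)·(I/Q) = 0.058 × (7828/336.736) = 1.348.
Since η > 1, this is a luxury.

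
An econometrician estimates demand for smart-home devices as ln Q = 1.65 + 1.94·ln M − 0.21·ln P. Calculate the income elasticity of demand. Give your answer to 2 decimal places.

1.94

In a log-linear demand, the coefficient on ln M is the income elasticity.
So η = 1.94.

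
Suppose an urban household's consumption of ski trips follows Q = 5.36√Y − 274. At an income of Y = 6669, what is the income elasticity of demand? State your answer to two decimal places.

At Y = 6669: Q = 163.719.
dQ/dY = 5.36/(2√Y) = 0.0328174 at this income.
η = (dQ/dY)·(Y/Q) = 0.0328174 × (6669/163.719) = 1.34.

1.34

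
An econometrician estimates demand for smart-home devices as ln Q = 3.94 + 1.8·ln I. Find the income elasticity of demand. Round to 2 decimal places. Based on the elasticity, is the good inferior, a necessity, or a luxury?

In a log-linear demand, the coefficient on ln I is the income elasticity.
So η = 1.80.
η > 1 ⇒ luxury.

1.80 (luxury)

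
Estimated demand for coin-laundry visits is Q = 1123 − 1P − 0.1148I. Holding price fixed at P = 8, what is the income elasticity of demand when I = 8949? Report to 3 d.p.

At P = 8, I = 8949: Q = 87.655.
Holding P constant, ∂Q/∂I = −0.1148.
η_I = (∂Q/∂I)·(I/Q) = -0.1148 × (8949/87.655) = -11.720.

-11.720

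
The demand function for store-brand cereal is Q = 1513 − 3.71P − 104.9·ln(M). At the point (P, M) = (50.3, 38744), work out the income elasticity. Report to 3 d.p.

-0.481

At P = 50.3, M = 38744: Q = 218.147.
Holding P constant, ∂Q/∂M = -104.9/M = -0.00270752.
η_M = (∂Q/∂M)·(M/Q) = -0.00270752 × (38744/218.147) = -0.481.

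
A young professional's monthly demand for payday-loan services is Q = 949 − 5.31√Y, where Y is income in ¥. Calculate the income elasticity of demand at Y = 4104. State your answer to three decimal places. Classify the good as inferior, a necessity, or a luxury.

At Y = 4104: Q = 608.828.
dQ/dY = -5.31/(2√Y) = -0.0414439 at this income.
η = (dQ/dY)·(Y/Q) = -0.0414439 × (4104/608.828) = -0.279.
Since η < 0, the good is an inferior good.

-0.279 (inferior good)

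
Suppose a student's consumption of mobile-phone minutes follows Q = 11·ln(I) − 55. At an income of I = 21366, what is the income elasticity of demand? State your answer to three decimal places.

At I = 21366: Q = 54.665.
dQ/dI = 11/I = 0.000514837 at this income.
η = (dQ/dI)·(I/Q) = 0.000514837 × (21366/54.665) = 0.201.

0.201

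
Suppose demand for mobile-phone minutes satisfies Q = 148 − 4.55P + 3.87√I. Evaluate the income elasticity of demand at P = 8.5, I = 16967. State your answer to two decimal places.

At P = 8.5, I = 16967: Q = 613.421.
Holding P constant, ∂Q/∂I = 3.87/(2√I) = 0.0148552.
η_I = (∂Q/∂I)·(I/Q) = 0.0148552 × (16967/613.421) = 0.41.

0.41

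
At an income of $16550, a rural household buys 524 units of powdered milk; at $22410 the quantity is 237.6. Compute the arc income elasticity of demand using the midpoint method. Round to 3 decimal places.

-2.500

ΔQ = 237.6 − 524 = -286.4; midpoint Q̄ = (524 + 237.6)/2 = 380.8.
ΔI = 22410 − 16550 = 5860; midpoint Ī = (16550 + 22410)/2 = 19480.
η = (ΔQ/Q̄) ÷ (ΔI/Ī) = (-286.4/380.8) ÷ (5860/19480) = -2.500.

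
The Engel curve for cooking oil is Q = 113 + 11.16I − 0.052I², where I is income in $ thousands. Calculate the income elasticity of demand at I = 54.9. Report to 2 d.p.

0.53

At I = 54.9: Q = 568.9555.
dQ/dI = 11.16 − 0.104I = 5.45040.
η = (dQ/dI)·(I/Q) = 5.45040 × (54.9/568.9555) = 0.53.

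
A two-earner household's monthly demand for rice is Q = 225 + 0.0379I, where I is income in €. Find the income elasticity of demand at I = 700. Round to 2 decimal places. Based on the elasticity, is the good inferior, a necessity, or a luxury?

0.11 (necessity)

At I = 700: Q = 251.530.
dQ/dI = 0.0379.
η = (dQ/dI)·(I/Q) = 0.0379 × (700/251.530) = 0.11.
Since 0 < η < 1, the good is a necessity.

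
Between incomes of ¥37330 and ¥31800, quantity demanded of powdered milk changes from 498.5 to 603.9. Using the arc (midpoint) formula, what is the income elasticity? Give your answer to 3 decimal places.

ΔQ = 603.9 − 498.5 = 105.4; midpoint Q̄ = (498.5 + 603.9)/2 = 551.2.
ΔI = 31800 − 37330 = -5530; midpoint Ī = (37330 + 31800)/2 = 34565.
η = (ΔQ/Q̄) ÷ (ΔI/Ī) = (105.4/551.2) ÷ (-5530/34565) = -1.195.

-1.195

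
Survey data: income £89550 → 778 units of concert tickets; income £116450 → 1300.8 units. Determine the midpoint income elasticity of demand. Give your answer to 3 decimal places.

ΔQ = 1300.8 − 778 = 522.8; midpoint Q̄ = (778 + 1300.8)/2 = 1039.4.
ΔI = 116450 − 89550 = 26900; midpoint Ī = (89550 + 116450)/2 = 103000.
η = (ΔQ/Q̄) ÷ (ΔI/Ī) = (522.8/1039.4) ÷ (26900/103000) = 1.926.

1.926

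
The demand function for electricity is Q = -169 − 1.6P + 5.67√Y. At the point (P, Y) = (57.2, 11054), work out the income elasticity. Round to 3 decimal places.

At P = 57.2, Y = 11054: Q = 335.612.
Holding P constant, ∂Q/∂Y = 5.67/(2√Y) = 0.0269646.
η_Y = (∂Q/∂Y)·(Y/Q) = 0.0269646 × (11054/335.612) = 0.888.

0.888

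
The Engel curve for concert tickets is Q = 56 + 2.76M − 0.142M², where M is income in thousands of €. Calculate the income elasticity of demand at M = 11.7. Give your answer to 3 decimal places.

At M = 11.7: Q = 68.8536.
dQ/dM = 2.76 − 0.284M = -0.56280.
η = (dQ/dM)·(M/Q) = -0.56280 × (11.7/68.8536) = -0.096.

-0.096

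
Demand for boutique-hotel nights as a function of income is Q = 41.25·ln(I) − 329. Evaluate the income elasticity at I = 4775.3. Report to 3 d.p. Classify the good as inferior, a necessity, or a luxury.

2.018 (luxury)

At I = 4775.3: Q = 20.437.
dQ/dI = 41.25/I = 0.0086382 at this income.
η = (dQ/dI)·(I/Q) = 0.0086382 × (4775.3/20.437) = 2.018.
Since η > 1, the good is a luxury.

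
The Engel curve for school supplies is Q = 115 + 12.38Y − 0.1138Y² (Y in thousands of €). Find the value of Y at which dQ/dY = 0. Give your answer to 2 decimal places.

dQ/dY = 12.38 − 0.2276Y.
The good is inferior where dQ/dY < 0. Setting dQ/dY = 0 gives Y = 12.38 / 0.2276 = 54.39.

54.39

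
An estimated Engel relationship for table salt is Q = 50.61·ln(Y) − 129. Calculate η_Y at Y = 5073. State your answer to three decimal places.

0.167

At Y = 5073: Q = 302.789.
dQ/dY = 50.61/Y = 0.00997635 at this income.
η = (dQ/dY)·(Y/Q) = 0.00997635 × (5073/302.789) = 0.167.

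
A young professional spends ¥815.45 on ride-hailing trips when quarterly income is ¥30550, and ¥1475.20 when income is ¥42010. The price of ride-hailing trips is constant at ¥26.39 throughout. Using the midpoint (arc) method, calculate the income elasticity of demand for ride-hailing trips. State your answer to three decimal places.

With a constant price, Q₁ = 815.45/26.39 = 30.900 and Q₂ = 1475.20/26.39 = 55.900 (equivalently, work directly with expenditure since P cancels).
Midpoint %ΔQ = (1475.20 − 815.45)/1145.33 = 0.57604; midpoint %ΔI = (42010 − 30550)/36280 = 0.31588.
η = 0.57604 / 0.31588 = 1.824.

1.824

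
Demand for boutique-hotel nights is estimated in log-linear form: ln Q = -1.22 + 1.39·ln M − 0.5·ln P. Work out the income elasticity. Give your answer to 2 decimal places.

1.39

In a log-linear demand, the coefficient on ln M is the income elasticity.
So η = 1.39.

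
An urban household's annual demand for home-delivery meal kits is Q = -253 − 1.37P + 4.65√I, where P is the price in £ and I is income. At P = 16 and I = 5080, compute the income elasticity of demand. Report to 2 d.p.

At P = 16, I = 5080: Q = 56.505.
Holding P constant, ∂Q/∂I = 4.65/(2√I) = 0.0326205.
η_I = (∂Q/∂I)·(I/Q) = 0.0326205 × (5080/56.505) = 2.93.

2.93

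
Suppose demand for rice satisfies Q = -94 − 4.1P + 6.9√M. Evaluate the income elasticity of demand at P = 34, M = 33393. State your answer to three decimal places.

0.614

At P = 34, M = 33393: Q = 1027.489.
Holding P constant, ∂Q/∂M = 6.9/(2√M) = 0.0188795.
η_M = (∂Q/∂M)·(M/Q) = 0.0188795 × (33393/1027.489) = 0.614.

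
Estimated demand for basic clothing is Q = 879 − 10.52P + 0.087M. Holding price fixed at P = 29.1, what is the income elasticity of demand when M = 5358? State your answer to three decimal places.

At P = 29.1, M = 5358: Q = 1039.014.
Holding P constant, ∂Q/∂M = 0.087.
η_M = (∂Q/∂M)·(M/Q) = 0.087 × (5358/1039.014) = 0.449.

0.449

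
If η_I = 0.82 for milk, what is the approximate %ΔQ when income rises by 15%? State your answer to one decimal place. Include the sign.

%ΔQ ≈ η × %ΔI = 0.82 × 15% = 12.3%.

12.3%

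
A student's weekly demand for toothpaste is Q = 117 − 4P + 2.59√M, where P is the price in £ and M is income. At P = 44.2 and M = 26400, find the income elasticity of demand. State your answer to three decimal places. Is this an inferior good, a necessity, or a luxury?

0.583 (necessity)

At P = 44.2, M = 26400: Q = 361.025.
Holding P constant, ∂Q/∂M = 2.59/(2√M) = 0.00797017.
η_M = (∂Q/∂M)·(M/Q) = 0.00797017 × (26400/361.025) = 0.583.
Since 0 < η < 1, this is a necessity.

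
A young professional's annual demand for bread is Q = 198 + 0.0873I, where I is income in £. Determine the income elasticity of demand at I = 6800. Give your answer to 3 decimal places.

At I = 6800: Q = 791.640.
dQ/dI = 0.0873.
η = (dQ/dI)·(I/Q) = 0.0873 × (6800/791.640) = 0.750.

0.750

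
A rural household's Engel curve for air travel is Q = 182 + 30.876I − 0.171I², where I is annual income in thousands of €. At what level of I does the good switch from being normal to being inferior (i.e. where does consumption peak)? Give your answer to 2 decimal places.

dQ/dI = 30.876 − 0.342I.
The good is inferior where dQ/dI < 0. Setting dQ/dI = 0 gives I = 30.876 / 0.342 = 90.28.

90.28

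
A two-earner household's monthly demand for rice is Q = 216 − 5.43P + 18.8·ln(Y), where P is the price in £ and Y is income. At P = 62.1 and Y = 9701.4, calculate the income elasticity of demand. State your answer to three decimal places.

At P = 62.1, Y = 9701.4: Q = 51.381.
Holding P constant, ∂Q/∂Y = 18.8/Y = 0.00193786.
η_Y = (∂Q/∂Y)·(Y/Q) = 0.00193786 × (9701.4/51.381) = 0.366.

0.366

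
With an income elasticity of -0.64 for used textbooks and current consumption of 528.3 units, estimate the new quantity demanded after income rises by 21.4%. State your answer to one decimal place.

455.9

%ΔQ ≈ η × %ΔI = -0.64 × 21.4% = -13.696%.
New Q ≈ 528.3 × (1 − 0.13696) = 455.9.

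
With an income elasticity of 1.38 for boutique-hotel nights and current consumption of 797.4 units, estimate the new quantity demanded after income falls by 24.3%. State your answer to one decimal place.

530.0

%ΔQ ≈ η × %ΔI = 1.38 × (-24.3%) = -33.534%.
New Q ≈ 797.4 × (1 − 0.33534) = 530.0.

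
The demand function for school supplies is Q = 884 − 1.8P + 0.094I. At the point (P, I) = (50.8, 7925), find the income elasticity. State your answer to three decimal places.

0.485

At P = 50.8, I = 7925: Q = 1537.510.
Holding P constant, ∂Q/∂I = 0.094.
η_I = (∂Q/∂I)·(I/Q) = 0.094 × (7925/1537.510) = 0.485.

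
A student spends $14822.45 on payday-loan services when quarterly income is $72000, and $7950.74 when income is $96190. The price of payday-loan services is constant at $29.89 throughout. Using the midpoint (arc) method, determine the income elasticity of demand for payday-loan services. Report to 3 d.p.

With a constant price, Q₁ = 14822.45/29.89 = 495.900 and Q₂ = 7950.74/29.89 = 266.000 (equivalently, work directly with expenditure since P cancels).
Midpoint %ΔQ = (7950.74 − 14822.45)/11386.60 = -0.60349; midpoint %ΔI = (96190 − 72000)/84095 = 0.28765.
η = -0.60349 / 0.28765 = -2.098.

-2.098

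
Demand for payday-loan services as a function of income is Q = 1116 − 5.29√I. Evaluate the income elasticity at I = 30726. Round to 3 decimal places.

At I = 30726: Q = 188.725.
dQ/dI = -5.29/(2√I) = -0.0150894 at this income.
η = (dQ/dI)·(I/Q) = -0.0150894 × (30726/188.725) = -2.457.

-2.457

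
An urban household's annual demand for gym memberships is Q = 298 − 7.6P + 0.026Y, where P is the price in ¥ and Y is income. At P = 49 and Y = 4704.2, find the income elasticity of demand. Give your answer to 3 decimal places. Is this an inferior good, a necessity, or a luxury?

At P = 49, Y = 4704.2: Q = 47.909.
Holding P constant, ∂Q/∂Y = 0.026.
η_Y = (∂Q/∂Y)·(Y/Q) = 0.026 × (4704.2/47.909) = 2.553.
Since η > 1, this is a luxury.

2.553 (luxury)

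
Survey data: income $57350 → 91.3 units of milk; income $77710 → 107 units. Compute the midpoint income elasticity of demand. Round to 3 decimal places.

ΔQ = 107 − 91.3 = 15.7; midpoint Q̄ = (91.3 + 107)/2 = 99.15.
ΔI = 77710 − 57350 = 20360; midpoint Ī = (57350 + 77710)/2 = 67530.
η = (ΔQ/Q̄) ÷ (ΔI/Ī) = (15.7/99.15) ÷ (20360/67530) = 0.525.

0.525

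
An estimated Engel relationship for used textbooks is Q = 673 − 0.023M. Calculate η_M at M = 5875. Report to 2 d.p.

At M = 5875: Q = 537.875.
dQ/dM = −0.023.
η = (dQ/dM)·(M/Q) = -0.023 × (5875/537.875) = -0.25.

-0.25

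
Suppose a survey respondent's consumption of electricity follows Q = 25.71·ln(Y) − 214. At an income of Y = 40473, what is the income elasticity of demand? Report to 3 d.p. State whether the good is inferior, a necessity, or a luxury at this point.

0.438 (necessity)

At Y = 40473: Q = 58.742.
dQ/dY = 25.71/Y = 0.000635238 at this income.
η = (dQ/dY)·(Y/Q) = 0.000635238 × (40473/58.742) = 0.438.
Since 0 < η < 1, the good is a necessity.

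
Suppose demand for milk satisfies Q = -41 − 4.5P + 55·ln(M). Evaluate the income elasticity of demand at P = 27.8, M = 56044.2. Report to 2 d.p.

0.13

At P = 27.8, M = 56044.2: Q = 435.264.
Holding P constant, ∂Q/∂M = 55/M = 0.000981368.
η_M = (∂Q/∂M)·(M/Q) = 0.000981368 × (56044.2/435.264) = 0.13.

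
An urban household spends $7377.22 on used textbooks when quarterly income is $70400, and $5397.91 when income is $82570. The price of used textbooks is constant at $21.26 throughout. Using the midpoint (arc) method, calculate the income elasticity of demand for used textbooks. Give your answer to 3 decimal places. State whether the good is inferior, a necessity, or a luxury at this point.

-1.947 (inferior good)

With a constant price, Q₁ = 7377.22/21.26 = 347.000 and Q₂ = 5397.91/21.26 = 253.900 (equivalently, work directly with expenditure since P cancels).
Midpoint %ΔQ = (5397.91 − 7377.22)/6387.57 = -0.30987; midpoint %ΔI = (82570 − 70400)/76485 = 0.15912.
η = -0.30987 / 0.15912 = -1.947.
η < 0 ⇒ inferior good.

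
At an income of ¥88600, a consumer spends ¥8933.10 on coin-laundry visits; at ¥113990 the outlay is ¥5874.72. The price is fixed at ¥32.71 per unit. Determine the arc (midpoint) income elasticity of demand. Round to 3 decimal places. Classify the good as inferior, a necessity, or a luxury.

-1.648 (inferior good)

With a constant price, Q₁ = 8933.10/32.71 = 273.100 and Q₂ = 5874.72/32.71 = 179.600 (equivalently, work directly with expenditure since P cancels).
Midpoint %ΔQ = (5874.72 − 8933.10)/7403.91 = -0.41308; midpoint %ΔI = (113990 − 88600)/101295 = 0.25065.
η = -0.41308 / 0.25065 = -1.648.
η < 0 ⇒ inferior good.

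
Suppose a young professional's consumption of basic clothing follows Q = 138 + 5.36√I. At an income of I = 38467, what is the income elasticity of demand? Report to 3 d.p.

0.442

At I = 38467: Q = 1189.257.
dQ/dI = 5.36/(2√I) = 0.0136644 at this income.
η = (dQ/dI)·(I/Q) = 0.0136644 × (38467/1189.257) = 0.442.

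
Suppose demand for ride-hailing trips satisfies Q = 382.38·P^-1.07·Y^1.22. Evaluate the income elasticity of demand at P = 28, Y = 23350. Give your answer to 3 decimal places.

1.220

For a multiplicative demand Q = A·P^α·Y^β, the income elasticity is β everywhere.
Here β = 1.22, so η = 1.220.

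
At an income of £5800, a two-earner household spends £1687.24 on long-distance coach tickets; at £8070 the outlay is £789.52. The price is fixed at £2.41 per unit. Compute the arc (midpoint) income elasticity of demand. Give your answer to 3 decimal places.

-2.215

With a constant price, Q₁ = 1687.24/2.41 = 700.100 and Q₂ = 789.52/2.41 = 327.602 (equivalently, work directly with expenditure since P cancels).
Midpoint %ΔQ = (789.52 − 1687.24)/1238.38 = -0.72491; midpoint %ΔI = (8070 − 5800)/6935 = 0.32733.
η = -0.72491 / 0.32733 = -2.215.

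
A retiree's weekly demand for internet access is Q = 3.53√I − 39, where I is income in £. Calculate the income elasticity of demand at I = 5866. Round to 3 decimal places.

0.584

At I = 5866: Q = 231.362.
dQ/dI = 3.53/(2√I) = 0.0230448 at this income.
η = (dQ/dI)·(I/Q) = 0.0230448 × (5866/231.362) = 0.584.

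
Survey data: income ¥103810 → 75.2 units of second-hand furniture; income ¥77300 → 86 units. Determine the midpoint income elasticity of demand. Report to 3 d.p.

ΔQ = 86 − 75.2 = 10.8; midpoint Q̄ = (75.2 + 86)/2 = 80.6.
ΔI = 77300 − 103810 = -26510; midpoint Ī = (103810 + 77300)/2 = 90555.
η = (ΔQ/Q̄) ÷ (ΔI/Ī) = (10.8/80.6) ÷ (-26510/90555) = -0.458.

-0.458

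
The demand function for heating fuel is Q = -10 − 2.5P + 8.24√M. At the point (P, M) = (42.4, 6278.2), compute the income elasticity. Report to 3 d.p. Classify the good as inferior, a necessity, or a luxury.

At P = 42.4, M = 6278.2: Q = 536.897.
Holding P constant, ∂Q/∂M = 8.24/(2√M) = 0.0519972.
η_M = (∂Q/∂M)·(M/Q) = 0.0519972 × (6278.2/536.897) = 0.608.
Since 0 < η < 1, this is a necessity.

0.608 (necessity)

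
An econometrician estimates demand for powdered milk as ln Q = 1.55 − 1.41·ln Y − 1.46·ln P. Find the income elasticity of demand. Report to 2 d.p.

-1.41

In a log-linear demand, the coefficient on ln Y is the income elasticity.
So η = -1.41.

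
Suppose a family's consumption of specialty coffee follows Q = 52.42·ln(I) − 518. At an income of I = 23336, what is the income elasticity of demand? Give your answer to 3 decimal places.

At I = 23336: Q = 9.227.
dQ/dI = 52.42/I = 0.00224631 at this income.
η = (dQ/dI)·(I/Q) = 0.00224631 × (23336/9.227) = 5.681.

5.681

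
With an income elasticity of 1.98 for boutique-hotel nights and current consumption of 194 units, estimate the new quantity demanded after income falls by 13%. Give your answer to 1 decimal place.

%ΔQ ≈ η × %ΔI = 1.98 × (-13%) = -25.74%.
New Q ≈ 194 × (1 − 0.2574) = 144.1.

144.1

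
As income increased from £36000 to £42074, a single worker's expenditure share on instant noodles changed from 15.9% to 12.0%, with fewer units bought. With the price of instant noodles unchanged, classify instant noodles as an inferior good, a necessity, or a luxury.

inferior good

Quantity demanded falls as income rises, so η < 0.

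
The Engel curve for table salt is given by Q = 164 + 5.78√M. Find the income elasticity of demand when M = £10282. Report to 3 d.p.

At M = 10282: Q = 750.093.
dQ/dM = 5.78/(2√M) = 0.0285009 at this income.
η = (dQ/dM)·(M/Q) = 0.0285009 × (10282/750.093) = 0.391.

0.391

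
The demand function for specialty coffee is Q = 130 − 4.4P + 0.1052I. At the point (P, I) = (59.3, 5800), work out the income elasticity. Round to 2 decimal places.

1.27

At P = 59.3, I = 5800: Q = 479.240.
Holding P constant, ∂Q/∂I = 0.1052.
η_I = (∂Q/∂I)·(I/Q) = 0.1052 × (5800/479.240) = 1.27.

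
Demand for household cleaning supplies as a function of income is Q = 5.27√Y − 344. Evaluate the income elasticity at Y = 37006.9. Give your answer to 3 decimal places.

At Y = 37006.9: Q = 669.799.
dQ/dY = 5.27/(2√Y) = 0.0136974 at this income.
η = (dQ/dY)·(Y/Q) = 0.0136974 × (37006.9/669.799) = 0.757.

0.757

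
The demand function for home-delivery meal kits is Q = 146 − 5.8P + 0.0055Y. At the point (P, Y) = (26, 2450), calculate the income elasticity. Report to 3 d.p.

1.553

At P = 26, Y = 2450: Q = 8.675.
Holding P constant, ∂Q/∂Y = 0.0055.
η_Y = (∂Q/∂Y)·(Y/Q) = 0.0055 × (2450/8.675) = 1.553.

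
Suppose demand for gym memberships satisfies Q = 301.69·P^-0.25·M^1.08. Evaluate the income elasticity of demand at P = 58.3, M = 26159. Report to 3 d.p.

1.080

For a multiplicative demand Q = A·P^α·M^β, the income elasticity is β everywhere.
Here β = 1.08, so η = 1.080.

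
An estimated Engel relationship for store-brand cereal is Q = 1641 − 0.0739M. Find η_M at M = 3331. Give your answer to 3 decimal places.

At M = 3331: Q = 1394.839.
dQ/dM = −0.0739.
η = (dQ/dM)·(M/Q) = -0.0739 × (3331/1394.839) = -0.176.

-0.176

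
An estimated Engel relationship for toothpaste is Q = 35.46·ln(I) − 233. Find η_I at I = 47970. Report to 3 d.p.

At I = 47970: Q = 149.200.
dQ/dI = 35.46/I = 0.000739212 at this income.
η = (dQ/dI)·(I/Q) = 0.000739212 × (47970/149.200) = 0.238.

0.238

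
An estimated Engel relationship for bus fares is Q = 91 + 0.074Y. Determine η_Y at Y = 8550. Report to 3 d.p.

At Y = 8550: Q = 723.700.
dQ/dY = 0.074.
η = (dQ/dY)·(Y/Q) = 0.074 × (8550/723.700) = 0.874.

0.874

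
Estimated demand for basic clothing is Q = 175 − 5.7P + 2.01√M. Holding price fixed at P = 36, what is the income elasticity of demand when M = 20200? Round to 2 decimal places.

At P = 36, M = 20200: Q = 255.475.
Holding P constant, ∂Q/∂M = 2.01/(2√M) = 0.00707116.
η_M = (∂Q/∂M)·(M/Q) = 0.00707116 × (20200/255.475) = 0.56.

0.56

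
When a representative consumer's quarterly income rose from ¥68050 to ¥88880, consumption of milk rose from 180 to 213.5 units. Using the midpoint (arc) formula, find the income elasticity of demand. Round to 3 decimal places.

0.641

ΔQ = 213.5 − 180 = 33.5; midpoint Q̄ = (180 + 213.5)/2 = 196.75.
ΔI = 88880 − 68050 = 20830; midpoint Ī = (68050 + 88880)/2 = 78465.
η = (ΔQ/Q̄) ÷ (ΔI/Ī) = (33.5/196.75) ÷ (20830/78465) = 0.641.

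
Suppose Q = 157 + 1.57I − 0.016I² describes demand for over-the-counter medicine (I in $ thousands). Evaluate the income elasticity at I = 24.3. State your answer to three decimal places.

0.104

At I = 24.3: Q = 185.7032.
dQ/dI = 1.57 − 0.032I = 0.79240.
η = (dQ/dI)·(I/Q) = 0.79240 × (24.3/185.7032) = 0.104.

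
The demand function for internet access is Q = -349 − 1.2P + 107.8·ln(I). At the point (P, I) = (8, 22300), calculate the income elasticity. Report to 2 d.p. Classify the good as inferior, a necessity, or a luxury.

At P = 8, I = 22300: Q = 720.730.
Holding P constant, ∂Q/∂I = 107.8/I = 0.00483408.
η_I = (∂Q/∂I)·(I/Q) = 0.00483408 × (22300/720.730) = 0.15.
Since 0 < η < 1, this is a necessity.

0.15 (necessity)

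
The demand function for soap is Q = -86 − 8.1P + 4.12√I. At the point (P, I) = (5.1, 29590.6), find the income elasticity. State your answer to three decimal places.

At P = 5.1, I = 29590.6: Q = 581.409.
Holding P constant, ∂Q/∂I = 4.12/(2√I) = 0.0119754.
η_I = (∂Q/∂I)·(I/Q) = 0.0119754 × (29590.6/581.409) = 0.609.

0.609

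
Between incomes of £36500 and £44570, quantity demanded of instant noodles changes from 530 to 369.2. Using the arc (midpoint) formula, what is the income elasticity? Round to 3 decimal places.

-1.796

ΔQ = 369.2 − 530 = -160.8; midpoint Q̄ = (530 + 369.2)/2 = 449.6.
ΔI = 44570 − 36500 = 8070; midpoint Ī = (36500 + 44570)/2 = 40535.
η = (ΔQ/Q̄) ÷ (ΔI/Ī) = (-160.8/449.6) ÷ (8070/40535) = -1.796.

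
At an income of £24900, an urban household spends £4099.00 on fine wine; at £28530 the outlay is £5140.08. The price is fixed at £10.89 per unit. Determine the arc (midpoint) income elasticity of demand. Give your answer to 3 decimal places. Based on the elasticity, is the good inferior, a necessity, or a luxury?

With a constant price, Q₁ = 4099.00/10.89 = 376.400 and Q₂ = 5140.08/10.89 = 472.000 (equivalently, work directly with expenditure since P cancels).
Midpoint %ΔQ = (5140.08 − 4099.00)/4619.54 = 0.22536; midpoint %ΔI = (28530 − 24900)/26715 = 0.13588.
η = 0.22536 / 0.13588 = 1.659.
η > 1 ⇒ luxury.

1.659 (luxury)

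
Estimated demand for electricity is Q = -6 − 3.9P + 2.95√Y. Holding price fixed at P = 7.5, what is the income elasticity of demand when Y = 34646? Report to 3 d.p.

0.534

At P = 7.5, Y = 34646: Q = 513.846.
Holding P constant, ∂Q/∂Y = 2.95/(2√Y) = 0.00792438.
η_Y = (∂Q/∂Y)·(Y/Q) = 0.00792438 × (34646/513.846) = 0.534.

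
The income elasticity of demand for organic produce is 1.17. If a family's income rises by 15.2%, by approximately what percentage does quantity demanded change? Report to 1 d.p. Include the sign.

17.8%

%ΔQ ≈ η × %ΔI = 1.17 × 15.2% = 17.8%.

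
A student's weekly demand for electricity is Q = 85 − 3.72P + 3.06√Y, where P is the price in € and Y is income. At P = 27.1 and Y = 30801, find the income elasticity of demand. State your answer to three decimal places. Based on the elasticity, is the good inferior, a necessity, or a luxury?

0.515 (necessity)

At P = 27.1, Y = 30801: Q = 521.225.
Holding P constant, ∂Q/∂Y = 3.06/(2√Y) = 0.00871784.
η_Y = (∂Q/∂Y)·(Y/Q) = 0.00871784 × (30801/521.225) = 0.515.
Since 0 < η < 1, this is a necessity.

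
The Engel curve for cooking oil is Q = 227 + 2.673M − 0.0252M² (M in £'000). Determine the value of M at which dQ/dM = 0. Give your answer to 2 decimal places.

dQ/dM = 2.673 − 0.0504M.
The good is inferior where dQ/dM < 0. Setting dQ/dM = 0 gives M = 2.673 / 0.0504 = 53.04.

53.04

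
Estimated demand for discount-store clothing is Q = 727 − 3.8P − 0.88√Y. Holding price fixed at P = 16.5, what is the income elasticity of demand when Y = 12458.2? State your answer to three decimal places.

At P = 16.5, Y = 12458.2: Q = 566.078.
Holding P constant, ∂Q/∂Y = -0.88/(2√Y) = -0.00394208.
η_Y = (∂Q/∂Y)·(Y/Q) = -0.00394208 × (12458.2/566.078) = -0.087.

-0.087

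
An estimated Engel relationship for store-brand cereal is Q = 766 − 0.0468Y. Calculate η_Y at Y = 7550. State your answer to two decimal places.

-0.86

At Y = 7550: Q = 412.660.
dQ/dY = −0.0468.
η = (dQ/dY)·(Y/Q) = -0.0468 × (7550/412.660) = -0.86.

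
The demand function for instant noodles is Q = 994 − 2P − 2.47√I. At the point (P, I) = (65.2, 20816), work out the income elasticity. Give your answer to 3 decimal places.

At P = 65.2, I = 20816: Q = 507.235.
Holding P constant, ∂Q/∂I = -2.47/(2√I) = -0.00855989.
η_I = (∂Q/∂I)·(I/Q) = -0.00855989 × (20816/507.235) = -0.351.

-0.351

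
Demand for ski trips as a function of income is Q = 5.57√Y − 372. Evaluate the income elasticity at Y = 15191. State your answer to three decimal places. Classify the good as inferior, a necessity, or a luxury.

At Y = 15191: Q = 314.512.
dQ/dY = 5.57/(2√Y) = 0.022596 at this income.
η = (dQ/dY)·(Y/Q) = 0.022596 × (15191/314.512) = 1.091.
Since η > 1, the good is a luxury.

1.091 (luxury)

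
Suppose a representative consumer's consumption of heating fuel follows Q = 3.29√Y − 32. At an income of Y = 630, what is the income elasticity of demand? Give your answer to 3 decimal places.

0.816

At Y = 630: Q = 50.578.
dQ/dY = 3.29/(2√Y) = 0.0655384 at this income.
η = (dQ/dY)·(Y/Q) = 0.0655384 × (630/50.578) = 0.816.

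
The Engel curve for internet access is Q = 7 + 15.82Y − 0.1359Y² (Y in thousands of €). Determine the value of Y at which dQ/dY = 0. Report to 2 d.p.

58.20

dQ/dY = 15.82 − 0.2718Y.
The good is inferior where dQ/dY < 0. Setting dQ/dY = 0 gives Y = 15.82 / 0.2718 = 58.20.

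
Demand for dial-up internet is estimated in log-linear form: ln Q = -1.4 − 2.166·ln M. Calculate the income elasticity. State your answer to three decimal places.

In a log-linear demand, the coefficient on ln M is the income elasticity.
So η = -2.166.

-2.166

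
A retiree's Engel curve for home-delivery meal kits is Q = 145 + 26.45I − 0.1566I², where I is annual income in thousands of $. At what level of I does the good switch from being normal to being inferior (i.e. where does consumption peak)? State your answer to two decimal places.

84.45

dQ/dI = 26.45 − 0.3132I.
The good is inferior where dQ/dI < 0. Setting dQ/dI = 0 gives I = 26.45 / 0.3132 = 84.45.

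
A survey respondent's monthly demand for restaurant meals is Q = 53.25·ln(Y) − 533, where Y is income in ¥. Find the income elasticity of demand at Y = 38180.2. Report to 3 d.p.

1.850

At Y = 38180.2: Q = 28.791.
dQ/dY = 53.25/Y = 0.0013947 at this income.
η = (dQ/dY)·(Y/Q) = 0.0013947 × (38180.2/28.791) = 1.850.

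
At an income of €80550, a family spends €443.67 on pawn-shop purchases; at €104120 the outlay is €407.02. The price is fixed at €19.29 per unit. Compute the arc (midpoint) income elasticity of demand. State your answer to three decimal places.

-0.338

With a constant price, Q₁ = 443.67/19.29 = 23.000 and Q₂ = 407.02/19.29 = 21.100 (equivalently, work directly with expenditure since P cancels).
Midpoint %ΔQ = (407.02 − 443.67)/425.35 = -0.08617; midpoint %ΔI = (104120 − 80550)/92335 = 0.25527.
η = -0.08617 / 0.25527 = -0.338.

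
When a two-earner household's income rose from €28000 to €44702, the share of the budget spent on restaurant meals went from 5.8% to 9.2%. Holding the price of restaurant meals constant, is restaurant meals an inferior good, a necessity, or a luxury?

luxury

The budget share rises as income rises, so η > 1.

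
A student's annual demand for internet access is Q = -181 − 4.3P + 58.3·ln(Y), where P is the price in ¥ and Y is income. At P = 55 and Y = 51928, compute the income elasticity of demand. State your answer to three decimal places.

0.271

At P = 55, Y = 51928: Q = 215.499.
Holding P constant, ∂Q/∂Y = 58.3/Y = 0.00112271.
η_Y = (∂Q/∂Y)·(Y/Q) = 0.00112271 × (51928/215.499) = 0.271.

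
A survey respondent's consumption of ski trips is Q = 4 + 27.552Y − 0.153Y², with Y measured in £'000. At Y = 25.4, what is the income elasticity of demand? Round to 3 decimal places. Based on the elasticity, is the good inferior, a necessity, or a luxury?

0.830 (necessity)

At Y = 25.4: Q = 605.1113.
dQ/dY = 27.552 − 0.306Y = 19.77960.
η = (dQ/dY)·(Y/Q) = 19.77960 × (25.4/605.1113) = 0.830.
0 < η < 1 ⇒ necessity.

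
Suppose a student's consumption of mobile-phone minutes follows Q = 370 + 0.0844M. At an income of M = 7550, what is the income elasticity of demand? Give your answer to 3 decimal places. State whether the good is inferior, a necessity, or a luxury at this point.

At M = 7550: Q = 1007.220.
dQ/dM = 0.0844.
η = (dQ/dM)·(M/Q) = 0.0844 × (7550/1007.220) = 0.633.
Since 0 < η < 1, the good is a necessity.

0.633 (necessity)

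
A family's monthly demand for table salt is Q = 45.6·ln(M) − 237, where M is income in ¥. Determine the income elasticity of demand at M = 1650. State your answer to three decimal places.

0.452

At M = 1650: Q = 100.829.
dQ/dM = 45.6/M = 0.0276364 at this income.
η = (dQ/dM)·(M/Q) = 0.0276364 × (1650/100.829) = 0.452.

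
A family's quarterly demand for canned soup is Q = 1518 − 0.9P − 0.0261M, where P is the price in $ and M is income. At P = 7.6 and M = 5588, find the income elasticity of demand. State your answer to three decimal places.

-0.107

At P = 7.6, M = 5588: Q = 1365.313.
Holding P constant, ∂Q/∂M = −0.0261.
η_M = (∂Q/∂M)·(M/Q) = -0.0261 × (5588/1365.313) = -0.107.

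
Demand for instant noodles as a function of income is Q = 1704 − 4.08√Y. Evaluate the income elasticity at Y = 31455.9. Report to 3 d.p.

At Y = 31455.9: Q = 980.379.
dQ/dY = -4.08/(2√Y) = -0.0115022 at this income.
η = (dQ/dY)·(Y/Q) = -0.0115022 × (31455.9/980.379) = -0.369.

-0.369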